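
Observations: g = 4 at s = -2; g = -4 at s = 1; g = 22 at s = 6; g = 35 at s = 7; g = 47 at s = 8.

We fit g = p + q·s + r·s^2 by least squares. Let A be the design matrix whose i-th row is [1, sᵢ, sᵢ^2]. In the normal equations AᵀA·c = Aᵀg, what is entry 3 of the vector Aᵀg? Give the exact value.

5527

Entry 3 ↔ basis s^2, so (Aᵀg)_{3} = Σᵢ (s^2)·gᵢ = (4)·(4) + (1)·(-4) + (36)·(22) + (49)·(35) + (64)·(47) = 5527.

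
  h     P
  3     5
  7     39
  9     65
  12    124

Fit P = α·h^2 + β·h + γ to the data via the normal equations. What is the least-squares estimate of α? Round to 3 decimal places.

Entries of MᵀM: Σh^2·h^2 = 29779, Σh^2·h = 2827, Σh^2 = 283, Σh·h = 283, Σh = 31, Σ1 = 4.
Moment sums: Σh^2·P = 25077, Σh·P = 2361, ΣP = 233.
Inverting the 3×3 Gram matrix, [α, β, γ]ᵀ = [5143/5154, -9301/5154, 1406/859]ᵀ.

α = 0.998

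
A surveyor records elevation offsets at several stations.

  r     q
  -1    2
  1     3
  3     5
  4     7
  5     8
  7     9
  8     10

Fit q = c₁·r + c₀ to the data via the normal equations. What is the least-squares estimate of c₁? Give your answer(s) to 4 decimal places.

c₁ = 0.9413

The normal equations are: 165·c₁ + 27·c₀ = 227;  27·c₁ + 7·c₀ = 44.
Eliminating c₀: 7·(row 1) − 27·(row 2) gives 426·c₁ = 7·227 − 27·44 = 401, so c₁ = 401/426.
Then c₀ = (44 − 27·(401/426))/7 = 377/142.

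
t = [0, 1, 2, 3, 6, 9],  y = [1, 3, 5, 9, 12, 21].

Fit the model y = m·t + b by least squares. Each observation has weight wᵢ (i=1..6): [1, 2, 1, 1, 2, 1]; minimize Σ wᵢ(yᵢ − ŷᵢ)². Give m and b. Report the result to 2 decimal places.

The normal equations are: 168·m + 28·b = 376;  28·m + 8·b = 66.
(Σwᵢ·t·t = 168, Σwᵢ·t = 28, Σwᵢ·1 = 8, Σwᵢ·t·y = 376, Σwᵢ·y = 66.)
Eliminating b: 8·(row 1) − 28·(row 2) gives 560·m = 8·376 − 28·66 = 1160, so m = 29/14.
Then b = (66 − 28·(29/14))/8 = 1.

m = 2.07, b = 1.00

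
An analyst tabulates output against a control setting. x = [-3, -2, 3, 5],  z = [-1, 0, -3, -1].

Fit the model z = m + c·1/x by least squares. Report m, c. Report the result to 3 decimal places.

Compute the Gram sums: Σ1 = 4, Σ1/x = -3/10, Σ1/x·1/x = 461/900.
For Mᵀz: Σz = -5, Σ1/x·z = -13/15.
Normal equations: [[4, -3/10]; [-3/10, 461/900]]·[m, c]ᵀ = [-5, -13/15]ᵀ.
Eliminating c: (461/900)·(row 1) − (-3/10)·(row 2) gives (1763/900)·m = (461/900)·(-5) − (-3/10)·(-13/15) = -2539/900, so m = -2539/1763.
Then c = ((-13/15) − (-3/10)·(-2539/1763))/(461/900) = -4470/1763.

m = -1.440, c = -2.535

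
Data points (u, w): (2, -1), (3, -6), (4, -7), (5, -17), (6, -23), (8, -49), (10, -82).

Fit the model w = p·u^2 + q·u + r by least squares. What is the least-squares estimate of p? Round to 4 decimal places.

p = -1.1004

Entries of AᵀA: Σu^2·u^2 = 16370, Σu^2·u = 1952, Σu^2 = 254, Σu·u = 254, Σu = 38, Σ1 = 7.
Right-hand side: Σu^2·w = -12759, Σu·w = -1483, Σw = -185.
So AᵀA·[p, q, r]ᵀ = Aᵀw: [[16370, 1952, 254]; [1952, 254, 38]; [254, 38, 7]]·[p, q, r]ᵀ = [-12759, -1483, -185]ᵀ.
Inverting the 3×3 Gram matrix, [p, q, r]ᵀ = [-49405/44898, 142993/44898, -4051/1069]ᵀ.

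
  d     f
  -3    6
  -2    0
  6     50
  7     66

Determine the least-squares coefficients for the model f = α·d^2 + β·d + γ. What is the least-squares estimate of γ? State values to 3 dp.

Setting ∂/∂α … = 0 gives: 3794·α + 524·β + 98·γ = 5088;  524·α + 98·β + 8·γ = 744;  98·α + 8·β + 4·γ = 122.
(Σd^2·d^2 = 3794, Σd^2·d = 524, Σd^2 = 98, Σd·d = 98, Σd = 8, Σ1 = 4, Σd^2·f = 5088, Σd·f = 744, Σf = 122.)
Row-reducing yields α = 11/9, β = 446/369, γ = -229/123.

γ = -1.862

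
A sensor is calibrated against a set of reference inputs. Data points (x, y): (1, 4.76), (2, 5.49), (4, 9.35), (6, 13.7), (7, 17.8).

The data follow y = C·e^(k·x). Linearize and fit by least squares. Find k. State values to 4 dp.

Linearized form: ln y = k·x + ln C. From the 5 transformed points,
Over the data: Σx = 20.0000, Σ(x)² = 106.0000, Σln y = 10.9951, Σx·ln y = 49.7664.
Normal system: [[106.0000, 20.0000]; [20.0000, 5]]·[k, ln C]ᵀ = [49.7664, 10.9951]ᵀ.
Slope k = (n·Σx·ln y − Σx·Σln y)/(n·Σ(x)² − (Σx)²) = (5·49.7664 − 20.0000·10.9951)/130.0000 = 0.22253; ln C = (Σln y − k·Σx)/n = 1.30891.

k = 0.2225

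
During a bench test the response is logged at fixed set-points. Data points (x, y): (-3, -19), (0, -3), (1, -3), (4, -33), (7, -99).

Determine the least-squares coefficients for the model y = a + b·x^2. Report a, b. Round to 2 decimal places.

From the data, Σ1 = 5, Σx^2 = 75, Σx^2·x^2 = 2739.
Moment sums: Σy = -157, Σx^2·y = -5553.
Normal equations: [[5, 75]; [75, 2739]]·[a, b]ᵀ = [-157, -5553]ᵀ.
Eliminating b: 2739·(row 1) − 75·(row 2) gives 8070·a = 2739·(-157) − 75·(-5553) = -13548, so a = -2258/1345.
Then b = ((-5553) − 75·(-2258/1345))/2739 = -533/269.

a = -1.68, b = -1.98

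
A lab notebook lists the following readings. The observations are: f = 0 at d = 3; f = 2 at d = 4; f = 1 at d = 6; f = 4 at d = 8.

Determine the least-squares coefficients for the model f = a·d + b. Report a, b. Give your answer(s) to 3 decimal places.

Setting ∂/∂a … = 0 gives: 125·a + 21·b = 46;  21·a + 4·b = 7.
(Σd·d = 125, Σd = 21, Σ1 = 4, Σd·f = 46, Σf = 7.)
det = 125·4 − 21² = 59.
a = (46·4 − 21·7)/59 = 37/59; b = (125·7 − 21·46)/59 = -91/59.

a = 0.627, b = -1.542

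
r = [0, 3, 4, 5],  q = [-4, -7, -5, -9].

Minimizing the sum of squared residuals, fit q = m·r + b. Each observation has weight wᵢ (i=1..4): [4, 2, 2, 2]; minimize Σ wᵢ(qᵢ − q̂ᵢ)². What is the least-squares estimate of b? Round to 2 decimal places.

Sums needed: Σwᵢ·r·r = 100, Σwᵢ·r = 24, Σwᵢ·1 = 10.
Right-hand side: Σwᵢ·r·q = -172, Σwᵢ·q = -58.
det = 100·10 − 24² = 424.
m = ((-172)·10 − 24·(-58))/424 = -41/53; b = (100·(-58) − 24·(-172))/424 = -209/53.

b = -3.94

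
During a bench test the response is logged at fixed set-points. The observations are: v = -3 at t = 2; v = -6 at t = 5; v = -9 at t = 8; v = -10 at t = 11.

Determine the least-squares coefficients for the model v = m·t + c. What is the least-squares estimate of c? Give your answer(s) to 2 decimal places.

Compute the Gram sums: Σt·t = 214, Σt = 26, Σ1 = 4.
Right-hand side: Σt·v = -218, Σv = -28.
Normal equations: [[214, 26]; [26, 4]]·[m, c]ᵀ = [-218, -28]ᵀ.
Eliminating c: 4·(row 1) − 26·(row 2) gives 180·m = 4·(-218) − 26·(-28) = -144, so m = -4/5.
Then c = ((-28) − 26·(-4/5))/4 = -9/5.

c = -1.80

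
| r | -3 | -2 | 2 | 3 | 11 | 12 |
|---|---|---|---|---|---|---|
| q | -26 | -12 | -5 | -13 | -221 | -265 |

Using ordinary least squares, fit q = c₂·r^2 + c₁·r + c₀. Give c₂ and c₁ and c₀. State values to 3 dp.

c₂ = -2.005, c₁ = 2.054, c₀ = -0.958

The normal system MᵀM·[c₂, c₁, c₀]ᵀ = Mᵀq is [[35571, 3059, 291]; [3059, 291, 23]; [291, 23, 6]]·[c₂, c₁, c₀]ᵀ = [-65320, -5558, -542]ᵀ.
Inverting the 3×3 Gram matrix, [c₂, c₁, c₀]ᵀ = [-3459497/1725312, 1181383/575104, -413371/431328]ᵀ.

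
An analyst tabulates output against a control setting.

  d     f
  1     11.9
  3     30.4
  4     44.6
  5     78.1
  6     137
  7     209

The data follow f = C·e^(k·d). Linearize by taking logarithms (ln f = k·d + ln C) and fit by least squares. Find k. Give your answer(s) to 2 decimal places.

k = 0.48

Taking logs, ln f = k·d + ln C, so regress ln f on d.
Sums: Σd = 26.0000, Σ(d)² = 136.0000, Σln f = 24.3090, Σd·ln f = 116.6170.
Normal system: [[136.0000, 26.0000]; [26.0000, 6]]·[k, ln C]ᵀ = [116.6170, 24.3090]ᵀ.
Solving (det = 140.0000): k = 0.48334, ln C = 1.95704.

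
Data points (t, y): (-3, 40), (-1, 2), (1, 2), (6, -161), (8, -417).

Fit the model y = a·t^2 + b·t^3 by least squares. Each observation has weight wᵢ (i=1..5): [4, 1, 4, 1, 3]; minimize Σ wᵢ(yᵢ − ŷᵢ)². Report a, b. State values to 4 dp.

a = 1.4855, b = -0.9997

XᵀWX·[a, b]ᵀ = XᵀWy reads: 13913·a + 105111·b = -84410;  105111·a + 836009·b = -679602.
(Σwᵢ·t^2·t^2 = 13913, Σwᵢ·t^2·t^3 = 105111, Σwᵢ·t^3·t^3 = 836009, Σwᵢ·t^2·y = -84410, Σwᵢ·t^3·y = -679602.)
Determinant 13913·836009 − 105111² = 583070896.
a = ((-84410)·836009 − 105111·(-679602))/583070896 = 12737149/8574572; b = (13913·(-679602) − 105111·(-84410))/583070896 = -145720779/145767724.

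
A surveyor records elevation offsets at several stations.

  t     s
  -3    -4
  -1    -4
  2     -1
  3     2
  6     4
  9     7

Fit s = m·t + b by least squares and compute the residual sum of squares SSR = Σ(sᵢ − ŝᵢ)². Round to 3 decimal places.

SSR = 3.990

Compute the Gram sums: Σt·t = 140, Σt = 16, Σ1 = 6.
And Σt·s = 107, Σs = 4.
AᵀA·[m, b]ᵀ = Aᵀs becomes [[140, 16]; [16, 6]]·[m, b]ᵀ = [107, 4]ᵀ.
Δ = 140·6 − 16² = 584.
m = (107·6 − 16·4)/584 = 289/292; b = (140·4 − 16·107)/584 = -144/73.
Residuals: 275/292, -303/292, -147/146, 293/292, 5/146, 19/292; SSR = 1165/292.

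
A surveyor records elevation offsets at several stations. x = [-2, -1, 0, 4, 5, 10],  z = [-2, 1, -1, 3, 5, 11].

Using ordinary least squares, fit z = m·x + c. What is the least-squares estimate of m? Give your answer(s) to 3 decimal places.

Normal-equation sums: Σx·x = 146, Σx = 16, Σ1 = 6.
Moment sums: Σx·z = 150, Σz = 17.
So MᵀM·[m, c]ᵀ = Mᵀz: [[146, 16]; [16, 6]]·[m, c]ᵀ = [150, 17]ᵀ.
Eliminating c: 6·(row 1) − 16·(row 2) gives 620·m = 6·150 − 16·17 = 628, so m = 157/155.
Then c = (17 − 16·(157/155))/6 = 41/310.

m = 1.013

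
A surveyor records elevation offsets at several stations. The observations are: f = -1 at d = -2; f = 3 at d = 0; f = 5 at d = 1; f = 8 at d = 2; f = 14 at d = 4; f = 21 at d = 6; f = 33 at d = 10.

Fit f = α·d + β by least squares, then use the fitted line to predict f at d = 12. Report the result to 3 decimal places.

From the data, Σd·d = 161, Σd = 21, Σ1 = 7.
Right-hand side: Σd·f = 535, Σf = 83.
Δ = 161·7 − 21² = 686.
α = (535·7 − 21·83)/686 = 143/49; β = (161·83 − 21·535)/686 = 152/49.
At d = 12: f̂ = (143/49)·(12) + (152/49)·(1) = 1868/49.

f̂ = 38.122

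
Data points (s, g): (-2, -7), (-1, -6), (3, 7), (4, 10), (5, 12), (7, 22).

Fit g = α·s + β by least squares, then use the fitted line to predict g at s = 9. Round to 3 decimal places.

ĝ = 26.332

Sums needed: Σs·s = 104, Σs = 16, Σ1 = 6.
Right-hand side: Σs·g = 295, Σg = 38.
So XᵀX·[α, β]ᵀ = Xᵀg: [[104, 16]; [16, 6]]·[α, β]ᵀ = [295, 38]ᵀ.
det = 104·6 − 16² = 368.
α = (295·6 − 16·38)/368 = 581/184; β = (104·38 − 16·295)/368 = -48/23.
At s = 9: ĝ = (581/184)·(9) + (-48/23)·(1) = 4845/184.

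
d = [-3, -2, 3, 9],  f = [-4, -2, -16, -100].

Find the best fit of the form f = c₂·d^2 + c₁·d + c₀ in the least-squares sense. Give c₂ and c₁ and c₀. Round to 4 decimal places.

Compute the Gram sums: Σd^2·d^2 = 6739, Σd^2·d = 721, Σd^2 = 103, Σd·d = 103, Σd = 7, Σ1 = 4.
Moment sums: Σd^2·f = -8288, Σd·f = -932, Σf = -122.
Row-reducing yields c₂ = -1454/1453, c₁ = -2840/1453, c₀ = -1906/1453.

c₂ = -1.0007, c₁ = -1.9546, c₀ = -1.3118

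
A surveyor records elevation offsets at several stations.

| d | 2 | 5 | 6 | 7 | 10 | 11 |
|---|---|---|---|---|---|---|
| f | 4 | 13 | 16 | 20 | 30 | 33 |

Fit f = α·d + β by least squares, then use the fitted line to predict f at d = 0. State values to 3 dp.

Compute the Gram sums: Σd·d = 335, Σd = 41, Σ1 = 6.
And Σd·f = 972, Σf = 116.
det = 335·6 − 41² = 329.
α = (972·6 − 41·116)/329 = 1076/329; β = (335·116 − 41·972)/329 = -992/329.
At d = 0: f̂ = (1076/329)·(0) + (-992/329)·(1) = -992/329.

f̂ = -3.015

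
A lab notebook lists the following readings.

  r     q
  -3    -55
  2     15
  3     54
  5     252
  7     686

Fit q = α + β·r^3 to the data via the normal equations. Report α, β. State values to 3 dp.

Entries of XᵀX: Σ1 = 5, Σr^3 = 476, Σr^3·r^3 = 134796.
Moment sums: Σq = 952, Σr^3·q = 269861.
So XᵀX·[α, β]ᵀ = Xᵀq: [[5, 476]; [476, 134796]]·[α, β]ᵀ = [952, 269861]ᵀ.
Δ = 5·134796 − 476² = 447404.
α = (952·134796 − 476·269861)/447404 = -32011/111851; β = (5·269861 − 476·952)/447404 = 896153/447404.

α = -0.286, β = 2.003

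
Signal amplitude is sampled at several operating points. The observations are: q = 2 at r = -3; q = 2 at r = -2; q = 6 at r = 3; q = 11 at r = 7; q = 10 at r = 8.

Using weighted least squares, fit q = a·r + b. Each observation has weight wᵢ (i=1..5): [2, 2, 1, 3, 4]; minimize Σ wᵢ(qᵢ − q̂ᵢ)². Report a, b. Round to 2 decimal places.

a = 0.82, b = 4.09

The normal system AᵀWA·[a, b]ᵀ = AᵀWq is [[438, 46]; [46, 12]]·[a, b]ᵀ = [549, 87]ᵀ.
Δ = 438·12 − 46² = 3140.
a = (549·12 − 46·87)/3140 = 1293/1570; b = (438·87 − 46·549)/3140 = 3213/785.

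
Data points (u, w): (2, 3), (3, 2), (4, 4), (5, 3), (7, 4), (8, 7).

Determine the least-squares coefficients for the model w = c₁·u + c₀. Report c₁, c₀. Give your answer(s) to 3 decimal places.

c₁ = 0.590, c₀ = 0.981

Normal-equation sums: Σu·u = 167, Σu = 29, Σ1 = 6.
Moment sums: Σu·w = 127, Σw = 23.
AᵀA·[c₁, c₀]ᵀ = Aᵀw becomes [[167, 29]; [29, 6]]·[c₁, c₀]ᵀ = [127, 23]ᵀ.
Eliminating c₀: 6·(row 1) − 29·(row 2) gives 161·c₁ = 6·127 − 29·23 = 95, so c₁ = 95/161.
Then c₀ = (23 − 29·(95/161))/6 = 158/161.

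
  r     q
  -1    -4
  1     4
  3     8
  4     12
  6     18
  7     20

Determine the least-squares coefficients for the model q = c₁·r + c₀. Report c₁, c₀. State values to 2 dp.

From the data, Σr·r = 112, Σr = 20, Σ1 = 6.
Right-hand side: Σr·q = 328, Σq = 58.
Determinant 112·6 − 20² = 272.
c₁ = (328·6 − 20·58)/272 = 101/34; c₀ = (112·58 − 20·328)/272 = -4/17.

c₁ = 2.97, c₀ = -0.24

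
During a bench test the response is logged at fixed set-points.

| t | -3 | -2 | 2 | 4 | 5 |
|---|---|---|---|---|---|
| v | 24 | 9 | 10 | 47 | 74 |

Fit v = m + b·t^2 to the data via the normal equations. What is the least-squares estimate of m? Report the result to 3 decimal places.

m = -3.011

Entries of MᵀM: Σ1 = 5, Σt^2 = 58, Σt^2·t^2 = 994.
And Σv = 164, Σt^2·v = 2894.
Δ = 5·994 − 58² = 1606.
m = (164·994 − 58·2894)/1606 = -2418/803; b = (5·2894 − 58·164)/1606 = 2479/803.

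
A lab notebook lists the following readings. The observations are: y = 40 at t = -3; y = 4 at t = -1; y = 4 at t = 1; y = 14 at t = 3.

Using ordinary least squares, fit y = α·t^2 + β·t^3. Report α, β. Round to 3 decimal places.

Setting ∂/∂α … = 0 gives: 164·α + 0·β = 494;  0·α + 1460·β = -702.
det = 164·1460 − 0² = 239440.
α = (494·1460 − 0·(-702))/239440 = 247/82; β = (164·(-702) − 0·494)/239440 = -351/730.

α = 3.012, β = -0.481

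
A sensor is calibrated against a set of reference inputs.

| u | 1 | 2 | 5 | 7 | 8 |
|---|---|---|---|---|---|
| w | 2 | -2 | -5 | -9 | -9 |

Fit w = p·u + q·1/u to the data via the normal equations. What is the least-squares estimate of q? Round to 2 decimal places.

Setting ∂/∂p … = 0 gives: 143·p + 5·q = -162;  5·p + (103961/78400)·q = -135/56.
(Σu·u = 143, Σu·1/u = 5, Σ1/u·1/u = 103961/78400, Σu·w = -162, Σ1/u·w = -135/56.)
Eliminating q: (103961/78400)·(row 1) − 5·(row 2) gives (12906423/78400)·p = (103961/78400)·(-162) − 5·(-135/56) = -7948341/39200, so p = -1766298/1434047.
Then q = ((-135/56) − 5·(-1766298/1434047))/(103961/78400) = 4053000/1434047.

q = 2.83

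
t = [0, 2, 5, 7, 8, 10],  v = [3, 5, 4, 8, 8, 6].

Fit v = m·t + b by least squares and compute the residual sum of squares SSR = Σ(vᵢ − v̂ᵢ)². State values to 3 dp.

SSR = 9.813

Normal-equation sums: Σt·t = 242, Σt = 32, Σ1 = 6.
For Aᵀv: Σt·v = 210, Σv = 34.
So AᵀA·[m, b]ᵀ = Aᵀv: [[242, 32]; [32, 6]]·[m, b]ᵀ = [210, 34]ᵀ.
Eliminating b: 6·(row 1) − 32·(row 2) gives 428·m = 6·210 − 32·34 = 172, so m = 43/107.
Then b = (34 − 32·(43/107))/6 = 377/107.
Residuals: -56/107, 72/107, -164/107, 178/107, 135/107, -165/107; SSR = 1050/107.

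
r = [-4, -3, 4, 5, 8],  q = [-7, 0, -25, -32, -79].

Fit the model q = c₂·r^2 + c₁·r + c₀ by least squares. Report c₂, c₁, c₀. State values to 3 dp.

c₂ = -0.988, c₁ = -2.109, c₀ = 1.319

MᵀM·[c₂, c₁, c₀]ᵀ = Mᵀq reads: 5314·c₂ + 610·c₁ + 130·c₀ = -6368;  610·c₂ + 130·c₁ + 10·c₀ = -864;  130·c₂ + 10·c₁ + 5·c₀ = -143.
(Σr^2·r^2 = 5314, Σr^2·r = 610, Σr^2 = 130, Σr·r = 130, Σr = 10, Σ1 = 5, Σr^2·q = -6368, Σr·q = -864, Σq = -143.)
Solving the 3×3 system (Gaussian elimination) gives c₂ = -1115/1128, c₁ = -11897/5640, c₀ = 62/47.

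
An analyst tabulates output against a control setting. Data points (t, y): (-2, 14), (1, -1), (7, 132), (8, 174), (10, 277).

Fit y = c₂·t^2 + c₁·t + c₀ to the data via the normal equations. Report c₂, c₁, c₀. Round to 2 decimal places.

c₂ = 2.96, c₁ = -1.75, c₀ = -1.64

Setting ∂/∂c₂ … = 0 gives: 16514·c₂ + 1848·c₁ + 218·c₀ = 45359;  1848·c₂ + 218·c₁ + 24·c₀ = 5057;  218·c₂ + 24·c₁ + 5·c₀ = 596.
Row-reducing yields c₂ = 192593/64986, c₁ = -37809/21662, c₀ = -53137/32493.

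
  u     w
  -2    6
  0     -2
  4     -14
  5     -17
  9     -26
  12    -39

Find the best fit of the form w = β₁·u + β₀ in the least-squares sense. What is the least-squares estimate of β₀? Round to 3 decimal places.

The normal equations are: 270·β₁ + 28·β₀ = -855;  28·β₁ + 6·β₀ = -92.
(Σu·u = 270, Σu = 28, Σ1 = 6, Σu·w = -855, Σw = -92.)
Δ = 270·6 − 28² = 836.
β₁ = ((-855)·6 − 28·(-92))/836 = -1277/418; β₀ = (270·(-92) − 28·(-855))/836 = -225/209.

β₀ = -1.077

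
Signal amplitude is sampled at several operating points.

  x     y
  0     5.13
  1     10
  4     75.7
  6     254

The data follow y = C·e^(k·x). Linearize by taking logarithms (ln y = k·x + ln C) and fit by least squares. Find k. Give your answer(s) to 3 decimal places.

Linearized form: ln y = k·x + ln C. From the 4 transformed points,
Σx = 11.0000, Σ(x)² = 53.0000, Σln y = 13.8018, Σx·ln y = 52.8337.
Equations: 53.0000·k + 11.0000·ln C = 52.8337;  11.0000·k + 4·ln C = 13.8018.
Solving (det = 91.0000): k = 0.65401, ln C = 1.65192.

k = 0.654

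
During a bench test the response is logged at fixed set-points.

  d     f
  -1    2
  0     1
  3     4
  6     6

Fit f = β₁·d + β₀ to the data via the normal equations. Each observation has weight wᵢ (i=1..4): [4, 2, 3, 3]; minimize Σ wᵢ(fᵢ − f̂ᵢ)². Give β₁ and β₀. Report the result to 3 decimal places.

β₁ = 0.625, β₀ = 2.135

With design matrix A, AᵀWA = [[139, 23]; [23, 12]] and AᵀWf = [136, 40]ᵀ.
det = 139·12 − 23² = 1139.
β₁ = (136·12 − 23·40)/1139 = 712/1139; β₀ = (139·40 − 23·136)/1139 = 2432/1139.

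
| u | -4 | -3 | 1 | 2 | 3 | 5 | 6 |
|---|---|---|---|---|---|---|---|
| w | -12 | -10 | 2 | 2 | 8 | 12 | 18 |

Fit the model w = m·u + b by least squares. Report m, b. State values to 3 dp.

The normal system AᵀA·[m, b]ᵀ = Aᵀw is [[100, 10]; [10, 7]]·[m, b]ᵀ = [276, 20]ᵀ.
Eliminating b: 7·(row 1) − 10·(row 2) gives 600·m = 7·276 − 10·20 = 1732, so m = 433/150.
Then b = (20 − 10·(433/150))/7 = -19/15.

m = 2.887, b = -1.267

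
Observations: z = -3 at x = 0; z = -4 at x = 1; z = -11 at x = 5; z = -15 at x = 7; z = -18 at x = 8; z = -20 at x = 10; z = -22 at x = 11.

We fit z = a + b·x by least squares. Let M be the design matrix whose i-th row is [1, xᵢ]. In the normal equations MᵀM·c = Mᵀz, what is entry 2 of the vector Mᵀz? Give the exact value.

Entry 2 ↔ basis x, so (Mᵀz)_{2} = Σᵢ (x)·zᵢ = (0)·(-3) + (1)·(-4) + (5)·(-11) + (7)·(-15) + (8)·(-18) + (10)·(-20) + (11)·(-22) = -750.

-750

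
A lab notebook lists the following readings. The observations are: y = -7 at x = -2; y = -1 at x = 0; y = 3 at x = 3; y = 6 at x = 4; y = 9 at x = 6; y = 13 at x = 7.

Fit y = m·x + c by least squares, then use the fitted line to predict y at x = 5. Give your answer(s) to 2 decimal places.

With design matrix M, MᵀM = [[114, 18]; [18, 6]] and Mᵀy = [192, 23]ᵀ.
Δ = 114·6 − 18² = 360.
m = (192·6 − 18·23)/360 = 41/20; c = (114·23 − 18·192)/360 = -139/60.
At x = 5: ŷ = (41/20)·(5) + (-139/60)·(1) = 119/15.

ŷ = 7.93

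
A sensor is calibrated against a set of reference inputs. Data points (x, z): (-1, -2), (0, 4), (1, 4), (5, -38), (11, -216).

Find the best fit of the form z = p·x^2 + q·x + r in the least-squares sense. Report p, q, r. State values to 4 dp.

The normal equations are: 15268·p + 1456·q + 148·r = -27084;  1456·p + 148·q + 16·r = -2560;  148·p + 16·q + 5·r = -248.
(Σx^2·x^2 = 15268, Σx^2·x = 1456, Σx^2 = 148, Σx·x = 148, Σx = 16, Σ1 = 5, Σx^2·z = -27084, Σx·z = -2560, Σz = -248.)
Inverting the 3×3 Gram matrix, [p, q, r]ᵀ = [-54947/27741, 51428/27741, 28636/9247]ᵀ.

p = -1.9807, q = 1.8539, r = 3.0968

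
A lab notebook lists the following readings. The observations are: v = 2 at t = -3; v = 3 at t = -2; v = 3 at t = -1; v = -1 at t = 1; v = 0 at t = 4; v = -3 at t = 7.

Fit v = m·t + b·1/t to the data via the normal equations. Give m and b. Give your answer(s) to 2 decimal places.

m = -0.32, b = -1.92

Forming XᵀX = [[80, 6]; [6, 17245/7056]] and Xᵀv = [-37, -277/42]ᵀ gives XᵀX·[m, b]ᵀ = Xᵀv.
Eliminating b: (17245/7056)·(row 1) − 6·(row 2) gives (70349/441)·m = (17245/7056)·(-37) − 6·(-277/42) = -358849/7056, so m = -358849/1125584.
Then b = ((-277/42) − 6·(-358849/1125584))/(17245/7056) = -134778/70349.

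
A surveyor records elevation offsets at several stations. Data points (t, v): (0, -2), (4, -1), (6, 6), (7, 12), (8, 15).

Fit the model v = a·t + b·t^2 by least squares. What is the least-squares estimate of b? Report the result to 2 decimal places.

Sums needed: Σt·t = 165, Σt·t^2 = 1135, Σt^2·t^2 = 8049.
Right-hand side: Σt·v = 236, Σt^2·v = 1748.
So MᵀM·[a, b]ᵀ = Mᵀv: [[165, 1135]; [1135, 8049]]·[a, b]ᵀ = [236, 1748]ᵀ.
Δ = 165·8049 − 1135² = 39860.
a = (236·8049 − 1135·1748)/39860 = -21104/9965; b = (165·1748 − 1135·236)/39860 = 1028/1993.

b = 0.52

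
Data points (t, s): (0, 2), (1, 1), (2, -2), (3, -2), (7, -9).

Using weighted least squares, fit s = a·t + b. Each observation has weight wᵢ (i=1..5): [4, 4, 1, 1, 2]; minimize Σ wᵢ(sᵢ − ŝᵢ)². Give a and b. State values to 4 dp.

The normal equations are: 115·a + 23·b = -132;  23·a + 12·b = -10.
(Σwᵢ·t·t = 115, Σwᵢ·t = 23, Σwᵢ·1 = 12, Σwᵢ·t·s = -132, Σwᵢ·s = -10.)
Eliminating b: 12·(row 1) − 23·(row 2) gives 851·a = 12·(-132) − 23·(-10) = -1354, so a = -1354/851.
Then b = ((-10) − 23·(-1354/851))/12 = 82/37.

a = -1.5911, b = 2.2162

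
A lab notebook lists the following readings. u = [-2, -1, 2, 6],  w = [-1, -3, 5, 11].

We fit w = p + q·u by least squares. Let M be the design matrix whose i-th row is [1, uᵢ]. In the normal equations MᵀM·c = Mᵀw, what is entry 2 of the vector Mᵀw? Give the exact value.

Entry 2 ↔ basis u, so (Mᵀw)_{2} = Σᵢ (u)·wᵢ = (-2)·(-1) + (-1)·(-3) + (2)·(5) + (6)·(11) = 81.

81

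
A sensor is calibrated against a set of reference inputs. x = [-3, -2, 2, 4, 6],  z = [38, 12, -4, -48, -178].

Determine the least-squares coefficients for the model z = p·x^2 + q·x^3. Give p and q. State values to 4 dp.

The normal equations are: 1665·p + 8557·q = -6802;  8557·p + 51609·q = -42674.
(Σx^2·x^2 = 1665, Σx^2·x^3 = 8557, Σx^3·x^3 = 51609, Σx^2·z = -6802, Σx^3·z = -42674.)
det = 1665·51609 − 8557² = 12706736.
p = ((-6802)·51609 − 8557·(-42674))/12706736 = 1764625/1588342; q = (1665·(-42674) − 8557·(-6802))/12706736 = -1605937/1588342.

p = 1.1110, q = -1.0111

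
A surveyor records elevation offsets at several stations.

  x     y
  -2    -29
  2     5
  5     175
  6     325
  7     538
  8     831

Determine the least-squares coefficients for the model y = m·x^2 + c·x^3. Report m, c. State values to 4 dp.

The normal system AᵀA·[m, c]ᵀ = Aᵀy is [[8450, 60476]; [60476, 442202]]·[m, c]ᵀ = [95525, 702353]ᵀ.
det = 8450·442202 − 60476² = 79260324.
m = (95525·442202 − 60476·702353)/79260324 = -39025663/13210054; c = (8450·702353 − 60476·95525)/79260324 = 2024525/1016158.

m = -2.9542, c = 1.9923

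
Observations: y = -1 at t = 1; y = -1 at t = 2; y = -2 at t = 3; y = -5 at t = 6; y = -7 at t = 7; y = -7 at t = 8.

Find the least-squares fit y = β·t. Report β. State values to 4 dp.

Setting ∂/∂β … = 0 gives: 163·β = -144.
β = (-144)/163 = -0.883436.

β = -0.8834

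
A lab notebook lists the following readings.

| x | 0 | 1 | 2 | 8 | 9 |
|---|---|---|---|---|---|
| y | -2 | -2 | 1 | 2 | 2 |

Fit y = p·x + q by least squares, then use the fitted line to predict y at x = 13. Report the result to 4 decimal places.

ŷ = 4.0571

The normal equations are: 150·p + 20·q = 34;  20·p + 5·q = 1.
(Σx·x = 150, Σx = 20, Σ1 = 5, Σx·y = 34, Σy = 1.)
Determinant 150·5 − 20² = 350.
p = (34·5 − 20·1)/350 = 3/7; q = (150·1 − 20·34)/350 = -53/35.
At x = 13: ŷ = (3/7)·(13) + (-53/35)·(1) = 142/35.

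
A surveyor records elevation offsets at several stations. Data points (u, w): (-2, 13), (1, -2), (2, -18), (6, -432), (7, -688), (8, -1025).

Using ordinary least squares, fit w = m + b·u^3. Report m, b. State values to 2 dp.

m = -1.52, b = -2.00

With design matrix M, MᵀM = [[6, 1072]; [1072, 426578]] and Mᵀw = [-2152, -854346]ᵀ.
det = 6·426578 − 1072² = 1410284.
m = ((-2152)·426578 − 1072·(-854346))/1410284 = -534236/352571; b = (6·(-854346) − 1072·(-2152))/1410284 = -704783/352571.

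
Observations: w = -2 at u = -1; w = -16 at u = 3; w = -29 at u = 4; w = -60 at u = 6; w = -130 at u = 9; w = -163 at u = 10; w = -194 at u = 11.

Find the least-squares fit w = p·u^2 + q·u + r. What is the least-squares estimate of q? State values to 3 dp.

q = -0.561

The normal system MᵀM·[p, q, r]ᵀ = Mᵀw is [[32836, 3366, 364]; [3366, 364, 42]; [364, 42, 7]]·[p, q, r]ᵀ = [-53074, -5456, -594]ᵀ.
Row-reducing yields p = -62122/40143, q = -7507/13381, r = -286652/281001.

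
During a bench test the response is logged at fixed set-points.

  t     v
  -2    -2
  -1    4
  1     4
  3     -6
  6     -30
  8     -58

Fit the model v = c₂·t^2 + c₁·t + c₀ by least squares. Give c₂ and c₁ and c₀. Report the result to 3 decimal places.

c₂ = -1.000, c₁ = 0.277, c₀ = 3.806

The normal system MᵀM·[c₂, c₁, c₀]ᵀ = Mᵀv is [[5491, 747, 115]; [747, 115, 15]; [115, 15, 6]]·[c₂, c₁, c₀]ᵀ = [-4846, -658, -88]ᵀ.
Inverting the 3×3 Gram matrix, [c₂, c₁, c₀]ᵀ = [-65381/65384, 18121/65384, 62217/16346]ᵀ.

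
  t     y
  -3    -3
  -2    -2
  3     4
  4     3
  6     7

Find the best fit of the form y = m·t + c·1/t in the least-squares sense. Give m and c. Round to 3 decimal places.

m = 1.094, c = -0.391

Entries of AᵀA: Σt·t = 74, Σt·1/t = 5, Σ1/t·1/t = 9/16.
Right-hand side: Σt·y = 79, Σ1/t·y = 21/4.
Normal equations: [[74, 5]; [5, 9/16]]·[m, c]ᵀ = [79, 21/4]ᵀ.
Eliminating c: (9/16)·(row 1) − 5·(row 2) gives (133/8)·m = (9/16)·79 − 5·(21/4) = 291/16, so m = 291/266.
Then c = ((21/4) − 5·(291/266))/(9/16) = -52/133.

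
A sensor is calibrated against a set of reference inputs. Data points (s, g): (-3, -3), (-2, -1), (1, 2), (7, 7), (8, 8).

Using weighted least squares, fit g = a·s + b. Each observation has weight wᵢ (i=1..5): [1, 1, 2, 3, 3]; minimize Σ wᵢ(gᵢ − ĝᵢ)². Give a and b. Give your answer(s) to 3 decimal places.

Entries of XᵀWX: Σwᵢ·s·s = 354, Σwᵢ·s = 42, Σwᵢ·1 = 10.
Moment sums: Σwᵢ·s·g = 354, Σwᵢ·g = 45.
XᵀWX·[a, b]ᵀ = XᵀWg becomes [[354, 42]; [42, 10]]·[a, b]ᵀ = [354, 45]ᵀ.
det = 354·10 − 42² = 1776.
a = (354·10 − 42·45)/1776 = 275/296; b = (354·45 − 42·354)/1776 = 177/296.

a = 0.929, b = 0.598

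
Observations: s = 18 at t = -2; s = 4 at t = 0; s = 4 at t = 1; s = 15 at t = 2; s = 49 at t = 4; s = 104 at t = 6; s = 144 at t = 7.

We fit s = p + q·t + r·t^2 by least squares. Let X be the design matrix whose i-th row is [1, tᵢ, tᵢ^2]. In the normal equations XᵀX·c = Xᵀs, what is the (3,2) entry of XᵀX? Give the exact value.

Row 3 ↔ basis t^2, column 2 ↔ basis t, so (XᵀX)_{3,2} = Σᵢ (t^2)·(t) = (4)·(-2) + (0)·(0) + (1)·(1) + (4)·(2) + (16)·(4) + (36)·(6) + (49)·(7) = 624.

624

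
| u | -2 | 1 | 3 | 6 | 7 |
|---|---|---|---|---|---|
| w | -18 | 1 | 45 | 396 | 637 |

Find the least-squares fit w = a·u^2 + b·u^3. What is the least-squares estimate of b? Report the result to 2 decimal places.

b = 1.98

With design matrix M, MᵀM = [[3795, 24795]; [24795, 165099]] and Mᵀw = [45803, 305387]ᵀ.
det = 3795·165099 − 24795² = 11758680.
a = (45803·165099 − 24795·305387)/11758680 = -418382/489945; b = (3795·305387 − 24795·45803)/11758680 = 193819/97989.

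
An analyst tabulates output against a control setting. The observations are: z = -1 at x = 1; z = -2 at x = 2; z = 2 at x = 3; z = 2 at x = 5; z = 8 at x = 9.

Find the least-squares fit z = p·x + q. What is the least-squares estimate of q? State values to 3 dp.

q = -2.900

Sums needed: Σx·x = 120, Σx = 20, Σ1 = 5.
Moment sums: Σx·z = 83, Σz = 9.
MᵀM·[p, q]ᵀ = Mᵀz becomes [[120, 20]; [20, 5]]·[p, q]ᵀ = [83, 9]ᵀ.
det = 120·5 − 20² = 200.
p = (83·5 − 20·9)/200 = 47/40; q = (120·9 − 20·83)/200 = -29/10.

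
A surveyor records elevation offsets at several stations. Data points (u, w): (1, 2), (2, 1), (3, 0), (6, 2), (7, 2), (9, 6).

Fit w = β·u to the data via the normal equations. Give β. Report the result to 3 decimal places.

With design matrix X, XᵀX = [[180]] and Xᵀw = [84]ᵀ.
Hence β = 84 / 180 ≈ 0.466667.

β = 0.467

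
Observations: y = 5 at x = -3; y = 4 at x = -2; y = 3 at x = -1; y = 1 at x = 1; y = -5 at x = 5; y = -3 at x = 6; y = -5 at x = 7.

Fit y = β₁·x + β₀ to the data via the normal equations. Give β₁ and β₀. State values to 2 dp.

Forming MᵀM = [[125, 13]; [13, 7]] and Mᵀy = [-103, 0]ᵀ gives MᵀM·[β₁, β₀]ᵀ = Mᵀy.
Eliminating β₀: 7·(row 1) − 13·(row 2) gives 706·β₁ = 7·(-103) − 13·0 = -721, so β₁ = -721/706.
Then β₀ = (0 − 13·(-721/706))/7 = 1339/706.

β₁ = -1.02, β₀ = 1.90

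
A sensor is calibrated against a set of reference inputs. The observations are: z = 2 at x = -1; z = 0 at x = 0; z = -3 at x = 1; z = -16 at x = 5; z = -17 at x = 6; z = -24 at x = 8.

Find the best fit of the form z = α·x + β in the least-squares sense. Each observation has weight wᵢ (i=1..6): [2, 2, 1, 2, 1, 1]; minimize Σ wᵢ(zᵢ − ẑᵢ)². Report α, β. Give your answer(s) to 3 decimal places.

α = -2.940, β = -0.487

Compute the Gram sums: Σwᵢ·x·x = 153, Σwᵢ·x = 23, Σwᵢ·1 = 9.
Right-hand side: Σwᵢ·x·z = -461, Σwᵢ·z = -72.
Eliminating β: 9·(row 1) − 23·(row 2) gives 848·α = 9·(-461) − 23·(-72) = -2493, so α = -2493/848.
Then β = ((-72) − 23·(-2493/848))/9 = -413/848.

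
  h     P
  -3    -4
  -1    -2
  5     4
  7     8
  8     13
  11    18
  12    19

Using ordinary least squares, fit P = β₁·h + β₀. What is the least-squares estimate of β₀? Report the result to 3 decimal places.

β₀ = -0.768

The normal equations are: 413·β₁ + 39·β₀ = 620;  39·β₁ + 7·β₀ = 56.
(Σh·h = 413, Σh = 39, Σ1 = 7, Σh·P = 620, ΣP = 56.)
Eliminating β₀: 7·(row 1) − 39·(row 2) gives 1370·β₁ = 7·620 − 39·56 = 2156, so β₁ = 1078/685.
Then β₀ = (56 − 39·(1078/685))/7 = -526/685.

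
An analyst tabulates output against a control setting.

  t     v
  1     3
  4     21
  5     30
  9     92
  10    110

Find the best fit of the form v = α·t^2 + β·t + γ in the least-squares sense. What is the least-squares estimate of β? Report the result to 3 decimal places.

β = 0.904

Sums needed: Σt^2·t^2 = 17443, Σt^2·t = 1919, Σt^2 = 223, Σt·t = 223, Σt = 29, Σ1 = 5.
For Xᵀv: Σt^2·v = 19541, Σt·v = 2165, Σv = 256.
So XᵀX·[α, β, γ]ᵀ = Xᵀv: [[17443, 1919, 223]; [1919, 223, 29]; [223, 29, 5]]·[α, β, γ]ᵀ = [19541, 2165, 256]ᵀ.
Inverting the 3×3 Gram matrix, [α, β, γ]ᵀ = [49073/48678, 43991/48678, 1155/1159]ᵀ.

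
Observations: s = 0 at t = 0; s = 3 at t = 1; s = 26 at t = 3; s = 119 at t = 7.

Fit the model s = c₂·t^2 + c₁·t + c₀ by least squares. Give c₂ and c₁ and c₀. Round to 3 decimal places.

Entries of MᵀM: Σt^2·t^2 = 2483, Σt^2·t = 371, Σt^2 = 59, Σt·t = 59, Σt = 11, Σ1 = 4.
Right-hand side: Σt^2·s = 6068, Σt·s = 914, Σs = 148.
So MᵀM·[c₂, c₁, c₀]ᵀ = Mᵀs: [[2483, 371, 59]; [371, 59, 11]; [59, 11, 4]]·[c₂, c₁, c₀]ᵀ = [6068, 914, 148]ᵀ.
Inverting the 3×3 Gram matrix, [c₂, c₁, c₀]ᵀ = [781/372, 4447/1860, -84/155]ᵀ.

c₂ = 2.099, c₁ = 2.391, c₀ = -0.542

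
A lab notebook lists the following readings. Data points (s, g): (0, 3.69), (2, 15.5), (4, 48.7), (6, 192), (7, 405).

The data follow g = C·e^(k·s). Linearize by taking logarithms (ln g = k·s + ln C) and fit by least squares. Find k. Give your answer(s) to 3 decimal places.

With ln gᵢ as the transformed response and sᵢ as the regressor:
AᵀA = [[105.0000, 19.0000]; [19.0000, 5]], rhs = [94.5966, 19.1935]ᵀ  (here Σs = 19.0000, Σ(s)² = 105.0000, Σln g = 19.1935, Σs·ln g = 94.5966).
Solving (det = 164.0000): k = 0.66040, ln C = 1.32918.

k = 0.660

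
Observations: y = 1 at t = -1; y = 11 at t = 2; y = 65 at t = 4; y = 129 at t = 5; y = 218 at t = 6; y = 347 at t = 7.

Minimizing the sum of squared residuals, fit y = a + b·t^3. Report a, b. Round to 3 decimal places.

a = 2.135, b = 1.004

Entries of XᵀX: Σ1 = 6, Σt^3 = 755, Σt^3·t^3 = 184091.
Right-hand side: Σy = 771, Σt^3·y = 186481.
XᵀX·[a, b]ᵀ = Xᵀy becomes [[6, 755]; [755, 184091]]·[a, b]ᵀ = [771, 186481]ᵀ.
det = 6·184091 − 755² = 534521.
a = (771·184091 − 755·186481)/534521 = 1141006/534521; b = (6·186481 − 755·771)/534521 = 536781/534521.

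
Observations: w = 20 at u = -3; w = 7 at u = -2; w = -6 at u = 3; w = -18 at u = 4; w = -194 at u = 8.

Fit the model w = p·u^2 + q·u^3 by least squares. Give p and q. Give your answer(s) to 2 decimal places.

p = 0.78, q = -0.48

Setting ∂/∂p … = 0 gives: 4530·p + 33760·q = -12550;  33760·p + 267762·q = -101238.
(Σu^2·u^2 = 4530, Σu^2·u^3 = 33760, Σu^3·u^3 = 267762, Σu^2·w = -12550, Σu^3·w = -101238.)
det = 4530·267762 − 33760² = 73224260.
p = ((-12550)·267762 − 33760·(-101238))/73224260 = 2869089/3661213; q = (4530·(-101238) − 33760·(-12550))/73224260 = -1746007/3661213.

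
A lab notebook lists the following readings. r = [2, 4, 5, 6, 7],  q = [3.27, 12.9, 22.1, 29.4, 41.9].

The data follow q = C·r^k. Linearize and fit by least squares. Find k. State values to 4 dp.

Linearized form: ln q = k·ln r + ln C. From the 5 transformed points,
Sums: Σln r = 7.4265, Σ(ln r)² = 11.9895, Σln q = 13.9539, Σln r·ln q = 22.6749.
Normal system: [[11.9895, 7.4265]; [7.4265, 5]]·[k, ln C]ᵀ = [22.6749, 13.9539]ᵀ.
Slope k = (n·Σln r·ln q − Σln r·Σln q)/(n·Σ(ln r)² − (Σln r)²) = (5·22.6749 − 7.4265·13.9539)/4.7940 = 2.03283; ln C = (Σln q − k·Σln r)/n = -0.22861.

k = 2.0328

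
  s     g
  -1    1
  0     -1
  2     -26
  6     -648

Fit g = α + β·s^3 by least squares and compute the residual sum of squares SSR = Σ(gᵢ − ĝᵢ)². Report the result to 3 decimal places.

Sums needed: Σ1 = 4, Σs^3 = 223, Σs^3·s^3 = 46721.
Moment sums: Σg = -674, Σs^3·g = -140177.
AᵀA·[α, β]ᵀ = Aᵀg becomes [[4, 223]; [223, 46721]]·[α, β]ᵀ = [-674, -140177]ᵀ.
Eliminating β: 46721·(row 1) − 223·(row 2) gives 137155·α = 46721·(-674) − 223·(-140177) = -230483, so α = -230483/137155.
Then β = ((-140177) − 223·(-230483/137155))/46721 = -410406/137155.
Residuals: -42768/137155, 93328/137155, -52299/137155, 1739/137155; SSR = 96806/137155.

SSR = 0.706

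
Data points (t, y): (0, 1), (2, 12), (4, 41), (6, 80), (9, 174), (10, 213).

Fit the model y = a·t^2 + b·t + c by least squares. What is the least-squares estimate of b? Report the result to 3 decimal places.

b = 1.753

Sums needed: Σt^2·t^2 = 18129, Σt^2·t = 2017, Σt^2 = 237, Σt·t = 237, Σt = 31, Σ1 = 6.
And Σt^2·y = 38978, Σt·y = 4364, Σy = 521.
So AᵀA·[a, b, c]ᵀ = Aᵀy: [[18129, 2017, 237]; [2017, 237, 31]; [237, 31, 6]]·[a, b, c]ᵀ = [38978, 4364, 521]ᵀ.
Solving the 3×3 system (Gaussian elimination) gives a = 44213/22790, b = 7991/4558, c = 13042/11395.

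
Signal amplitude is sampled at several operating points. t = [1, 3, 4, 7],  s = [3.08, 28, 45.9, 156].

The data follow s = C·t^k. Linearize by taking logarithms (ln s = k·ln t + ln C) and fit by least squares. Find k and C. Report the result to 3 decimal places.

Linearized form: ln s = k·ln t + ln C. From the 4 transformed points,
XᵀX = [[6.9153, 4.4308]; [4.4308, 4]], rhs = [18.7920, 13.3335]ᵀ  (here Σln t = 4.4308, Σ(ln t)² = 6.9153, Σln s = 13.3335, Σln t·ln s = 18.7920).
Solving (det = 8.0292): k = 2.00392, ln C = 1.11362, so C = exp(1.11362) = 3.04535.

k = 2.004, C = 3.045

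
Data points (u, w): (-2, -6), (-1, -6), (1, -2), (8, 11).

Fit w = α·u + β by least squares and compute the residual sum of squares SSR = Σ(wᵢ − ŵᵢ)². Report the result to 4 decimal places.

From the data, Σu·u = 70, Σu = 6, Σ1 = 4.
Moment sums: Σu·w = 104, Σw = -3.
So AᵀA·[α, β]ᵀ = Aᵀw: [[70, 6]; [6, 4]]·[α, β]ᵀ = [104, -3]ᵀ.
Determinant 70·4 − 6² = 244.
α = (104·4 − 6·(-3))/244 = 217/122; β = (70·(-3) − 6·104)/244 = -417/122.
Residuals: 119/122, -49/61, -22/61, 23/122; SSR = 215/122.

SSR = 1.7623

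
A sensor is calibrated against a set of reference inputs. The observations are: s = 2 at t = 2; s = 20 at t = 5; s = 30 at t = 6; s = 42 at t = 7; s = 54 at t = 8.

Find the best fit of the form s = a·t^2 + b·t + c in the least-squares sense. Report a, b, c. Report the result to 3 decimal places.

Entries of XᵀX: Σt^2·t^2 = 8434, Σt^2·t = 1204, Σt^2 = 178, Σt·t = 178, Σt = 28, Σ1 = 5.
Moment sums: Σt^2·s = 7102, Σt·s = 1010, Σs = 148.
Solving the 3×3 system (Gaussian elimination) gives a = 1649/1911, b = 31/273, c = -86/49.

a = 0.863, b = 0.114, c = -1.755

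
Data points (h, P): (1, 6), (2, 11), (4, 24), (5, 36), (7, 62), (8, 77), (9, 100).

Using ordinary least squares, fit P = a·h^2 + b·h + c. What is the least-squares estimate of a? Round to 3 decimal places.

a = 1.109

Forming MᵀM = [[13956, 1782, 240]; [1782, 240, 36]; [240, 36, 7]] and MᵀP = [17400, 2254, 316]ᵀ gives MᵀM·[a, b, c]ᵀ = MᵀP.
Inverting the 3×3 Gram matrix, [a, b, c]ᵀ = [3061/2761, 3266/8283, 14092/2761]ᵀ.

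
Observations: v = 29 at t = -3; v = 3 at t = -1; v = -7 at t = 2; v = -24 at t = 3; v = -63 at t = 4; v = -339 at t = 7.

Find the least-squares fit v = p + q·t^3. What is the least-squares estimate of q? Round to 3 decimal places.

q = -0.994

Forming MᵀM = [[6, 414]; [414, 123268]] and Mᵀv = [-401, -121799]ᵀ gives MᵀM·[p, q]ᵀ = Mᵀv.
Determinant 6·123268 − 414² = 568212.
p = ((-401)·123268 − 414·(-121799))/568212 = 497159/284106; q = (6·(-121799) − 414·(-401))/568212 = -47065/47351.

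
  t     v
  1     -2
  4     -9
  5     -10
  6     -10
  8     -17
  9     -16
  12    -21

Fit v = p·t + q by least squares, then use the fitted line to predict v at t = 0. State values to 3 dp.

Setting ∂/∂p … = 0 gives: 367·p + 45·q = -680;  45·p + 7·q = -85.
(Σt·t = 367, Σt = 45, Σ1 = 7, Σt·v = -680, Σv = -85.)
det = 367·7 − 45² = 544.
p = ((-680)·7 − 45·(-85))/544 = -55/32; q = (367·(-85) − 45·(-680))/544 = -35/32.
At t = 0: v̂ = (-55/32)·(0) + (-35/32)·(1) = -35/32.

v̂ = -1.094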